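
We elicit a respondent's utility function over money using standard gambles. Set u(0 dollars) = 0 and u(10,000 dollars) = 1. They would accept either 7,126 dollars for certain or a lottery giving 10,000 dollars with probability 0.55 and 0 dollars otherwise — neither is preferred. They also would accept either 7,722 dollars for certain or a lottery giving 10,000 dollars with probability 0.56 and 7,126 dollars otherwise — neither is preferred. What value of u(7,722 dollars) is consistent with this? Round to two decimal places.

0.80

First, u(7,126 dollars) = 0.55·u(10,000 dollars) + 0.45·u(0 dollars) = 0.55.
The second indifference gives u(7,722 dollars) = 0.56·u(10,000 dollars) + 0.44·u(7,126 dollars) = 0.56·1.00 + 0.44·0.55 = 0.8020.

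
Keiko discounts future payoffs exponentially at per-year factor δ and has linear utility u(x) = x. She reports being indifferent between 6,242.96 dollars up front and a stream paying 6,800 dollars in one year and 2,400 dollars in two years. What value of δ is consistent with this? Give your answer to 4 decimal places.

The stream is worth 6800δ + 2400δ² today, so 6800δ + 2400δ² = 6242.96.
So 2400δ² + 6800δ − 6242.96 = 0.
By the quadratic formula (taking the positive root), δ = (−6800 + √106172416.00) / 4800 ≈ 0.7300.

δ ≈ 0.7300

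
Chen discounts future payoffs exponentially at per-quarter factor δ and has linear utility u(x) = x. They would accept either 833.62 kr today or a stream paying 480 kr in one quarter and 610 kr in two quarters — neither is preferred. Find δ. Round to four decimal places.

Present value of the stream is 480·δ + 610·δ². Indifference gives 480δ + 610δ² = 833.62.
So 610δ² + 480δ − 833.62 = 0.
By the quadratic formula (taking the positive root), δ = (−480 + √2264432.80) / 1220 ≈ 0.8400.

δ ≈ 0.8400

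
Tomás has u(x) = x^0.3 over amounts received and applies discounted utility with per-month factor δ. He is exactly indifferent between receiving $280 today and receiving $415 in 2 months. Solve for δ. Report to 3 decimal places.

δ ≈ 0.943

Equating discounted utilities: u(280) = δ^2·u(415) ⇒ δ^2 = u(280)/u(415).
Since u(x) = x^0.3, δ^2 = (280/415)^0.3 = 0.67470^0.3 = 0.88865.
Taking the square root: δ = 0.88865^(1/2) ≈ 0.943.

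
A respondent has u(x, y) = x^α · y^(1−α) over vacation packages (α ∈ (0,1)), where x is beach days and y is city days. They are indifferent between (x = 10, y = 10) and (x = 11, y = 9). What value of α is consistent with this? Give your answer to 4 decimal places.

α ≈ 0.5250

Indifference: 10^α · 10^(1−α) = 11^α · 9^(1−α).
Taking logs: α·ln 10 + (1−α)·ln 10 = α·ln 11 + (1−α)·ln 9, i.e. α·-0.0953102 = (1−α)·-0.1053605.
Thus α·(-0.2006707) = -0.1053605, so α = -0.1053605/-0.2006707 ≈ 0.5250.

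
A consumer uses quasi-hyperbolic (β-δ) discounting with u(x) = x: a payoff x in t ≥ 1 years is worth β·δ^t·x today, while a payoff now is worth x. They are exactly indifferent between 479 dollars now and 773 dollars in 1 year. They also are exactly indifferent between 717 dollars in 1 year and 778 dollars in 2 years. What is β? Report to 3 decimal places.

The second indifference involves only future payoffs, so β cancels: β·δ^1·717 = β·δ^2·778, giving δ = 717/778 = 0.92159.
Now use the now-vs-future pair: 479 = β·δ·773 gives β = 479/(0.92159·773) ≈ 0.672.

β ≈ 0.672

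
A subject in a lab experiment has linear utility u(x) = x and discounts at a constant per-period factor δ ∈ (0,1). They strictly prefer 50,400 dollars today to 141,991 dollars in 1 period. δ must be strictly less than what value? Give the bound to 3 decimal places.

δ < 0.355

Comparing present values: 50400 > δ·141991.
So δ < 50400/141991 = 0.35495.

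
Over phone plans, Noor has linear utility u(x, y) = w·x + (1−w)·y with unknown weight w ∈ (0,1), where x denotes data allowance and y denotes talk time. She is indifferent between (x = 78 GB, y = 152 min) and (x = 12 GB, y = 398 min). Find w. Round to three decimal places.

Indifference: w·78 + (1−w)·152 = w·12 + (1−w)·398.
Rearranging, 66·w − 246·(1−w) = 0.
Hence w = 246/(66+246) = 246/312 = 0.788.

w = 0.788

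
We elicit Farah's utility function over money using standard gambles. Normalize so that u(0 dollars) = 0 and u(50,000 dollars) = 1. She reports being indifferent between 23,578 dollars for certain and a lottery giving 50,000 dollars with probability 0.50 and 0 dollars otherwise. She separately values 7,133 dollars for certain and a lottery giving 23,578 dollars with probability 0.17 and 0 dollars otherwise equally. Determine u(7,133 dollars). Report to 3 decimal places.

0.085

From the first indifference, u(23,578 dollars) = 0.50·u(50,000 dollars) + 0.50·u(0 dollars) = 0.50·1 + 0.50·0 = 0.50.
The second indifference gives u(7,133 dollars) = 0.17·u(23,578 dollars) + 0.83·u(0 dollars) = 0.17·0.50 + 0.83·0.00 = 0.0850.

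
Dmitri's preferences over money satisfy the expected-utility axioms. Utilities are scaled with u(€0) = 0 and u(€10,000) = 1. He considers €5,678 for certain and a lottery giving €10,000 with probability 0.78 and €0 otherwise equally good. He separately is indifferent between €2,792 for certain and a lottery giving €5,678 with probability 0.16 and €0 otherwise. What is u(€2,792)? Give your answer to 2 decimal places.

The first gamble pins u(€5,678): it must equal 0.78·1 + 0.22·0 = 0.78.
The second indifference gives u(€2,792) = 0.16·u(€5,678) + 0.84·u(€0) = 0.16·0.78 + 0.84·0.00 = 0.1248.

0.12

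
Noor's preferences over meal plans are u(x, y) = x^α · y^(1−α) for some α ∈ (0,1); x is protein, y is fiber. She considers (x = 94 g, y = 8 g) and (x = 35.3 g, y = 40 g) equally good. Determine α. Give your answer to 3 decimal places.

α ≈ 0.622

Set the two utilities equal: 94^α·8^(1−α) = 35.3^α·40^(1−α).
(94/35.3)^α = (40/8)^(1−α); take logs: α·ln(94/35.3) = (1−α)·ln(40/8), i.e. α·0.979412 = (1−α)·1.609438.
So α/(1−α) = (1.609438)/(0.979412) = 1.643270, and α = 1.643270/2.643270 ≈ 0.622.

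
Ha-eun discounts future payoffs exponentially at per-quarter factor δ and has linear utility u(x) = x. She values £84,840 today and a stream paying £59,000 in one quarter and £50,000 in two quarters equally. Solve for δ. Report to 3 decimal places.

δ ≈ 0.840

Equating present values: 84840 = 59000δ + 50000δ².
That is, 50000δ² + 59000δ − 84840 = 0, a quadratic in δ.
The positive root is δ = [−59000 + √(59000² + 4·50000·84840)] / (2·50000) = (−59000 + 143000.000)/100000 ≈ 0.840.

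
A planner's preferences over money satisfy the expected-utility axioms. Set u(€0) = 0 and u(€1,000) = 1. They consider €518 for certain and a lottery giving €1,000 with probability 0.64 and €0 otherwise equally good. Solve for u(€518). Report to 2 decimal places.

The indifference gives u(€518) = 0.64·u(€1,000) + 0.36·u(€0) = 0.64·1 + 0.36·0 = 0.64.

0.64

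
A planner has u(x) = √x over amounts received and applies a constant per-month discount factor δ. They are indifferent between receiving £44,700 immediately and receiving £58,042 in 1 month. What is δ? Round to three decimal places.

δ ≈ 0.878

The payoff in 1 month is discounted by δ, so u(44700) = δ·u(58042) and δ = u(44700)/u(58042).
With u(x) = √x: δ = √44700/√58042 = √(44700/58042) = 0.87757.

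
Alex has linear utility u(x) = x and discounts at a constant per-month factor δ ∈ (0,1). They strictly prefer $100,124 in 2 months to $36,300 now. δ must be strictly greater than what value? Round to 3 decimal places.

δ > 0.602

Under u(x) = x this choice says 36300 < δ^2·100124.
Dividing by 100124: δ^2 > 0.36255. Both sides are positive, so the square root keeps the direction.
δ > 0.36255^(1/2) = 0.602.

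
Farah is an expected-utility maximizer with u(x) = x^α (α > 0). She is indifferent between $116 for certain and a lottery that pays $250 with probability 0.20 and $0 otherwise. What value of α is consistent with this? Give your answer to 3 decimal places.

α ≈ 2.096

EU(lottery) = 0.20·250^α + 0.80·0 = 0.20·250^α.
Setting u(116) equal to that: 116^α = 0.20·250^α ⇒ (116/250)^α = 0.20.
Taking logs: α·ln(116/250) = ln(0.20), so α = -1.609438 / -0.767871 ≈ 2.096.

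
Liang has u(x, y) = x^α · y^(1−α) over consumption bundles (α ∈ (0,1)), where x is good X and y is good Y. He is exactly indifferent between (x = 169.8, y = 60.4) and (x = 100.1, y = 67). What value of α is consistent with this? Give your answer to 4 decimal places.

Indifference: 169.8^α · 60.4^(1−α) = 100.1^α · 67^(1−α).
Rearrange to (169.8/100.1)^α = (67/60.4)^(1−α) and take logs: α·0.5284516 = (1−α)·0.1037035.
Thus α·(0.6321551) = 0.1037035, so α = 0.1037035/0.6321551 ≈ 0.1640.

α ≈ 0.1640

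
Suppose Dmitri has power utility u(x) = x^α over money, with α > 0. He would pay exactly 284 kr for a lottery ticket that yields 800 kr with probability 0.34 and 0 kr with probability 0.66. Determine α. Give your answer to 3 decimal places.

α ≈ 1.042

EU(lottery) = 0.34·800^α + 0.66·0 = 0.34·800^α.
Equating: 284^α = 0.34·800^α, i.e. 0.3550^α = 0.34.
Take logs: α = ln 0.34 / ln(284/800) ≈ 1.04169.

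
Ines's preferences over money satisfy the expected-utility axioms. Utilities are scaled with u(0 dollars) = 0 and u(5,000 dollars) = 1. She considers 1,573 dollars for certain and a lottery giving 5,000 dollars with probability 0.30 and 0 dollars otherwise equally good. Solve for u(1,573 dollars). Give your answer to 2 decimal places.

The indifference gives u(1,573 dollars) = 0.30·u(5,000 dollars) + 0.70·u(0 dollars) = 0.30·1 + 0.70·0 = 0.30.

0.30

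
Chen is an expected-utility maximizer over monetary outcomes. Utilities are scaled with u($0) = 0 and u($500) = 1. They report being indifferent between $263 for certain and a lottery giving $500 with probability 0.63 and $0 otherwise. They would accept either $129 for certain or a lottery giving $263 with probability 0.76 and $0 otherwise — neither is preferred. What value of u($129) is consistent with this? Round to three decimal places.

First, u($263) = 0.63·u($500) + 0.37·u($0) = 0.63.
Chaining: u($129) = 0.76·0.63 + 0.24·0.00 = 0.4788.

0.479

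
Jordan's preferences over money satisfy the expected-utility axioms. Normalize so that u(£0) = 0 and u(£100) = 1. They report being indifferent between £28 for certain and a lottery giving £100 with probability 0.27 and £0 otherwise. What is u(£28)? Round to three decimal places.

0.270

u(£28) equals the lottery's expected utility: 0.27·1 + 0.73·0 = 0.27.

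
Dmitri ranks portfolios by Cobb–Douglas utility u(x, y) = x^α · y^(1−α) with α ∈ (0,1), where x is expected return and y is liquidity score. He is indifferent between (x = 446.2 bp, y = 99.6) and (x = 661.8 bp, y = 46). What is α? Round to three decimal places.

α ≈ 0.662

The Cobb–Douglas utilities coincide, so 446.2^α·99.6^(1−α) = 661.8^α·46^(1−α).
Taking logs: α·ln 446.2 + (1−α)·ln 99.6 = α·ln 661.8 + (1−α)·ln 46, i.e. α·-0.394196 = (1−α)·-0.772521.
So α/(1−α) = (-0.772521)/(-0.394196) = 1.959738, and α = 1.959738/2.959738 ≈ 0.662.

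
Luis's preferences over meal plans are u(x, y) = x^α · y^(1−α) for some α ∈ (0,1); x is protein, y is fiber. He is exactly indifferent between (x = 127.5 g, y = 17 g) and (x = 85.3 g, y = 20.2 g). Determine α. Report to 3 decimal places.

Set the two utilities equal: 127.5^α·17^(1−α) = 85.3^α·20.2^(1−α).
(127.5/85.3)^α = (20.2/17)^(1−α); take logs: α·ln(127.5/85.3) = (1−α)·ln(20.2/17), i.e. α·0.401942 = (1−α)·0.172469.
Thus α·(0.574411) = 0.172469, so α = 0.172469/0.574411 ≈ 0.300.

α ≈ 0.300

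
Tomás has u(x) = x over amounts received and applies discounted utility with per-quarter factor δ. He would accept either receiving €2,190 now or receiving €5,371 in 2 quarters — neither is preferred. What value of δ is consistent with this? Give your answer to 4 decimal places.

δ ≈ 0.6385

The payoff in 2 quarters is discounted by δ^2, so u(2190) = δ^2·u(5371) and δ^2 = u(2190)/u(5371).
With u(x) = x: δ^2 = 2190/5371 = 0.40775.
Hence δ = (0.40775)^(1/2) = 0.638549.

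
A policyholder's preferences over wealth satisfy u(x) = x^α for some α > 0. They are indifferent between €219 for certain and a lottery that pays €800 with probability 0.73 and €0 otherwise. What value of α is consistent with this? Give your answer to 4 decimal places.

The lottery's expected utility is 0.73·u(800) + 0.27·u(0) = 0.73·800^α (since u(0) = 0 for α > 0).
Equating: 219^α = 0.73·800^α, i.e. 0.2737^α = 0.73.
Taking logs: α·ln(219/800) = ln(0.73), so α = -0.3147107 / -1.2955400 ≈ 0.2429.

α ≈ 0.2429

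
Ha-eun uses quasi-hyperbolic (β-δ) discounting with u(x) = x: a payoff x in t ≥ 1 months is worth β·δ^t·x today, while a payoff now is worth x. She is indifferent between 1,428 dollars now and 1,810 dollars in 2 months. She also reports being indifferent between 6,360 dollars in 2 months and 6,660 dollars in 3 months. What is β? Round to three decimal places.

Both payoffs in the second observation are in the future, so β drops out: δ^2·6360 = δ^3·6660 ⇒ δ = 6360/6660 = 0.95495.
Substituting δ into 1428 = β·δ^2·1810: β = 1428/(1650.610) ≈ 0.865.

β ≈ 0.865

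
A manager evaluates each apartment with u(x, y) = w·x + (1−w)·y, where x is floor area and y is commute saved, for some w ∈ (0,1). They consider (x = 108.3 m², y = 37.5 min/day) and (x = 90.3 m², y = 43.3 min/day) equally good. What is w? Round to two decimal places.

w = 0.24

u(108.3,37.5) = u(90.3,43.3) means w·108.3 + (1−w)·37.5 = w·90.3 + (1−w)·43.3.
Collecting terms: w·18 = (1−w)·5.8.
The marginal rate of substitution is 5.8/18, so w = 5.8/(18+5.8) = 0.24.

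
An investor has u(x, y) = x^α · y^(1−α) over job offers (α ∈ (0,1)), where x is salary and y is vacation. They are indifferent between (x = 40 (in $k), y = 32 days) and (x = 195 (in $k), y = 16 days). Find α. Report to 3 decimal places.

Set the two utilities equal: 40^α·32^(1−α) = 195^α·16^(1−α).
Taking logs: α·ln 40 + (1−α)·ln 32 = α·ln 195 + (1−α)·ln 16, i.e. α·-1.584120 = (1−α)·-0.693147.
Thus α·(-2.277267) = -0.693147, so α = -0.693147/-2.277267 ≈ 0.304.

α ≈ 0.304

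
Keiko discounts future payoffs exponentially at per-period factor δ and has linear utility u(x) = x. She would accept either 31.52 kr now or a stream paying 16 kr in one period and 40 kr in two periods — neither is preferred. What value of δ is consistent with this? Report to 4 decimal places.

Equating present values: 31.52 = 16δ + 40δ².
Rearranged: 40δ² + 16δ − 31.52 = 0.
By the quadratic formula (taking the positive root), δ = (−16 + √5299.20) / 80 ≈ 0.7099.

δ ≈ 0.7099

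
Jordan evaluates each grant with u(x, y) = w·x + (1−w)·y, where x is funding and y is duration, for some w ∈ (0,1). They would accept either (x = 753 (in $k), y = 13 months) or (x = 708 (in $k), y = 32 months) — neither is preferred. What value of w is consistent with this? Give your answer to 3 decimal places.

Equating utilities: w·753 + (1−w)·13 = w·708 + (1−w)·32.
w·(753−708) = (1−w)·(32−13), i.e. w·45 = (1−w)·19.
The marginal rate of substitution is 19/45, so w = 19/(45+19) = 0.297.

w = 0.297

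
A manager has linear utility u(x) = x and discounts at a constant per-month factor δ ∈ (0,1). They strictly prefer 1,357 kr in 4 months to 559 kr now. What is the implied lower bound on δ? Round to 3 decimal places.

δ > 0.801

Comparing present values: 559 < δ^4·1357.
So δ^4 > 559/1357 = 0.41194; taking the 4th root of both positive sides preserves the inequality.
δ > 0.41194^(1/4) = 0.801.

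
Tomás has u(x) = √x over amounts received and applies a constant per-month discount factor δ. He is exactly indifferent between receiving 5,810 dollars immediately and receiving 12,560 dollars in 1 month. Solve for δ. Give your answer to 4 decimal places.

δ ≈ 0.6801

Equating discounted utilities: u(5810) = δ·u(12560) ⇒ δ = u(5810)/u(12560).
Since u(x) = √x, δ = √(5810/12560) = 0.68013.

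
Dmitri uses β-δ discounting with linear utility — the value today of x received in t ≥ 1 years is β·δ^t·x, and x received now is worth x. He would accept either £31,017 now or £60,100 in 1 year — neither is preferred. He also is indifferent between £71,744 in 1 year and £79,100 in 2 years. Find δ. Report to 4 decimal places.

The second indifference involves only future payoffs, so β cancels: β·δ^1·71744 = β·δ^2·79100, giving δ = 71744/79100 = 0.90700.

δ ≈ 0.9070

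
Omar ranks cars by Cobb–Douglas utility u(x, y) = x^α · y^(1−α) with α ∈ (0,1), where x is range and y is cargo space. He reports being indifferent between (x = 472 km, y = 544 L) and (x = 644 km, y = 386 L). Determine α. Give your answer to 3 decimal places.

α ≈ 0.525

The Cobb–Douglas utilities coincide, so 472^α·544^(1−α) = 644^α·386^(1−α).
(472/644)^α = (386/544)^(1−α); take logs: α·ln(472/644) = (1−α)·ln(386/544), i.e. α·-0.310720 = (1−α)·-0.343112.
Thus α·(-0.653832) = -0.343112, so α = -0.343112/-0.653832 ≈ 0.525.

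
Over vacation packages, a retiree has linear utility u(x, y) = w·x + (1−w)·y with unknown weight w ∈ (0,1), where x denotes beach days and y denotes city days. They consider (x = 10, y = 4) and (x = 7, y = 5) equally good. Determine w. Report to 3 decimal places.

Equating utilities: w·10 + (1−w)·4 = w·7 + (1−w)·5.
Rearranging, 3·w − 1·(1−w) = 0.
Hence w = 1/(3+1) = 1/4 = 0.250.

w = 0.250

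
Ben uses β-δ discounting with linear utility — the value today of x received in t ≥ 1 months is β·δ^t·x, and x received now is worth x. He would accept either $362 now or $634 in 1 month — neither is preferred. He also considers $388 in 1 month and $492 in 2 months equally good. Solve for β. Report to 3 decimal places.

β ≈ 0.724

Both payoffs in the second observation are in the future, so β drops out: δ^1·388 = δ^2·492 ⇒ δ = 388/492 = 0.78862.
Now use the now-vs-future pair: 362 = β·δ·634 gives β = 362/(0.78862·634) ≈ 0.724.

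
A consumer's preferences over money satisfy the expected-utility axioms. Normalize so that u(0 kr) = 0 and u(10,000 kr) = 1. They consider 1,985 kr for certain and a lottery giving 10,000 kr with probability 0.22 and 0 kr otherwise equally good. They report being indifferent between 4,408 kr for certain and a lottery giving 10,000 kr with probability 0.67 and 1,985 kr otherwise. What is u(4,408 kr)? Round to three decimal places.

From the first indifference, u(1,985 kr) = 0.22·u(10,000 kr) + 0.78·u(0 kr) = 0.22·1 + 0.78·0 = 0.22.
Then u(4,408 kr) = 0.67·u(10,000 kr) + 0.33·u(1,985 kr) = 0.67·1.00 + 0.33·0.22 = 0.7426.

0.743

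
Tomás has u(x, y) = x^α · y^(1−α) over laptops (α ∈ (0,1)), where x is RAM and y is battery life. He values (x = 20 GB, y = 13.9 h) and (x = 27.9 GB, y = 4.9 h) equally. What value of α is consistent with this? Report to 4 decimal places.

Set the two utilities equal: 20^α·13.9^(1−α) = 27.9^α·4.9^(1−α).
Rearrange to (20/27.9)^α = (4.9/13.9)^(1−α) and take logs: α·-0.3328944 = (1−α)·-1.0426536.
Thus α·(-1.3755480) = -1.0426536, so α = -1.0426536/-1.3755480 ≈ 0.7580.

α ≈ 0.7580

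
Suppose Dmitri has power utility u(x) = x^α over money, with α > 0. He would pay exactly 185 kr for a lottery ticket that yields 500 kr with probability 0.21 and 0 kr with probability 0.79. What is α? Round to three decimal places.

EU(lottery) = 0.21·500^α + 0.79·0 = 0.21·500^α.
Indifference: 185^α = 0.21·500^α, so (185/500)^α = 0.21.
Take logs: α = ln 0.21 / ln(185/500) ≈ 1.56967.

α ≈ 1.570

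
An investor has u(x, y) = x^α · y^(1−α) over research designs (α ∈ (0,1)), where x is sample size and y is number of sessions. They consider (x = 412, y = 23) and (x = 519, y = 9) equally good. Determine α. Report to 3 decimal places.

α ≈ 0.803

Indifference: 412^α · 23^(1−α) = 519^α · 9^(1−α).
(412/519)^α = (9/23)^(1−α); take logs: α·ln(412/519) = (1−α)·ln(9/23), i.e. α·-0.230881 = (1−α)·-0.938270.
Thus α·(-1.169151) = -0.938270, so α = -0.938270/-1.169151 ≈ 0.803.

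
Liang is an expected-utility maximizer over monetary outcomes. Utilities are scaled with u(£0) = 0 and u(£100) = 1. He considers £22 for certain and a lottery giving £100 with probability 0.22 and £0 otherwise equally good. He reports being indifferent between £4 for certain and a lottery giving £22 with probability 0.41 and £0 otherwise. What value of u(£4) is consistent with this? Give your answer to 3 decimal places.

0.090

The first gamble pins u(£22): it must equal 0.22·1 + 0.78·0 = 0.22.
Chaining: u(£4) = 0.41·0.22 + 0.59·0.00 = 0.0902.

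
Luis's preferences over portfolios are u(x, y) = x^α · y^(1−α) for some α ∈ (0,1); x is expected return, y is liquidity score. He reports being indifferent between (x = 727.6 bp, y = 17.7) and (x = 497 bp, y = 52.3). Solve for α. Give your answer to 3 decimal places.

Indifference: 727.6^α · 17.7^(1−α) = 497^α · 52.3^(1−α).
(727.6/497)^α = (52.3/17.7)^(1−α); take logs: α·ln(727.6/497) = (1−α)·ln(52.3/17.7), i.e. α·0.381161 = (1−α)·1.083432.
With A = 0.381161 and B = 1.083432: α·A = (1−α)·B, so α = B/(A+B) = 1.083432/1.464593 ≈ 0.740.

α ≈ 0.740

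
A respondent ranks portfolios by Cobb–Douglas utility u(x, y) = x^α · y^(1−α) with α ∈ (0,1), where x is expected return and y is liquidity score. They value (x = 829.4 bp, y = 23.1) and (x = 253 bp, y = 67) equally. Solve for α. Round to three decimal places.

α ≈ 0.473

Set the two utilities equal: 829.4^α·23.1^(1−α) = 253^α·67^(1−α).
Taking logs: α·ln 829.4 + (1−α)·ln 23.1 = α·ln 253 + (1−α)·ln 67, i.e. α·1.187313 = (1−α)·1.064860.
So α/(1−α) = (1.064860)/(1.187313) = 0.896865, and α = 0.896865/1.896865 ≈ 0.473.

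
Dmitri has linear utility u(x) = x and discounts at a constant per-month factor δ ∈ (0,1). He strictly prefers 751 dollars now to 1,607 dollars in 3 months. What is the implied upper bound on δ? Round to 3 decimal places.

Under u(x) = x this choice says 751 > δ^3·1607.
Dividing by 1607: δ^3 < 0.46733. Both sides are positive, so the cube root keeps the direction.
δ < (751/1607)^(1/3) ≈ 0.776.

δ < 0.776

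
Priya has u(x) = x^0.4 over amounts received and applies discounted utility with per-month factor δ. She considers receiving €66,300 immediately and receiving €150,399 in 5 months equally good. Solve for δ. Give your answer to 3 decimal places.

The payoff in 5 months is discounted by δ^5, so u(66300) = δ^5·u(150399) and δ^5 = u(66300)/u(150399).
With u(x) = x^0.4: δ^5 = 66300^0.4/150399^0.4 = (66300/150399)^0.4 = 0.72062.
Hence δ = (0.72062)^(1/5) = 0.93657.

δ ≈ 0.937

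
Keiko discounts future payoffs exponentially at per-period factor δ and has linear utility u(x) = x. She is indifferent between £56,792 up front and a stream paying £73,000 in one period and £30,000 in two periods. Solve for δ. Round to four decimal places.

δ ≈ 0.6200

The stream is worth 73000δ + 30000δ² today, so 73000δ + 30000δ² = 56792.
Rearranged: 30000δ² + 73000δ − 56792 = 0.
The positive root is δ = [−73000 + √(73000² + 4·30000·56792)] / (2·30000) = (−73000 + 110200.000)/60000 ≈ 0.6200.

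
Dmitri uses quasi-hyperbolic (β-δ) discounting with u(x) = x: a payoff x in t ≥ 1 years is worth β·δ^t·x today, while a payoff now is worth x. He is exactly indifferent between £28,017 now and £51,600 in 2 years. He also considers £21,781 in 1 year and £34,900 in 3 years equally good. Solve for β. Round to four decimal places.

β ≈ 0.8700

Both payoffs in the second observation are in the future, so β drops out: δ^1·21781 = δ^3·34900 ⇒ δ^2 = 21781/34900 = 0.62410, so δ = 0.79000.
The first indifference: 28017 = β·δ^2·51600, so β = 28017/(δ^2·51600) = 28017/(0.62410·51600) ≈ 0.8700.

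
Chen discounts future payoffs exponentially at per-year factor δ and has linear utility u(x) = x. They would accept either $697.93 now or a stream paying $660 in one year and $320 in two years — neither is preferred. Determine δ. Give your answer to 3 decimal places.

Equating present values: 697.93 = 660δ + 320δ².
Rearranged: 320δ² + 660δ − 697.93 = 0.
δ = (−660 + √(660² + 4·320·697.93)) / (2·320) = (−660 + √1328950.40) / 640 ≈ 0.770.

δ ≈ 0.770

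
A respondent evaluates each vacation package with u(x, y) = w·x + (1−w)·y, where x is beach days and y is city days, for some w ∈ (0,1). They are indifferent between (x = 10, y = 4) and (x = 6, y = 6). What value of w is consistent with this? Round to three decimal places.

w = 0.333

Equating utilities: w·10 + (1−w)·4 = w·6 + (1−w)·6.
Rearranging, 4·w − 2·(1−w) = 0.
The marginal rate of substitution is 2/4, so w = 2/(4+2) = 0.333.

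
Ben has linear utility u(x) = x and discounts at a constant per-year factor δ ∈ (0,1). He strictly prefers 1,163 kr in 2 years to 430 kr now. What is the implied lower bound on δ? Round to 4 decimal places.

δ > 0.6081

Comparing present values: 430 < δ^2·1163.
So δ^2 > 430/1163 = 0.36973; taking the square root of both positive sides preserves the inequality.
δ > (430/1163)^(1/2) ≈ 0.6081.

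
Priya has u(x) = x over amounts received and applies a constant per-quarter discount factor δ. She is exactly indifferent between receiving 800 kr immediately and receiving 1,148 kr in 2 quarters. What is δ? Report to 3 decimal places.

Indifference means u(800) = δ^2 · u(1148), so δ^2 = u(800)/u(1148).
With u(x) = x: δ^2 = 800/1148 = 0.69686.
So δ = 0.69686^(1/2) ≈ 0.835.

δ ≈ 0.835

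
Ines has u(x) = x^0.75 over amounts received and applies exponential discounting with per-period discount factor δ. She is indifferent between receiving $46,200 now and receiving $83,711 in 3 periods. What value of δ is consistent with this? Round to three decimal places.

δ ≈ 0.862

Indifference means u(46200) = δ^3 · u(83711), so δ^3 = u(46200)/u(83711).
With u(x) = x^0.75: δ^3 = 46200^0.75/83711^0.75 = (46200/83711)^0.75 = 0.64032.
Taking the cube root: δ = 0.64032^(1/3) ≈ 0.862.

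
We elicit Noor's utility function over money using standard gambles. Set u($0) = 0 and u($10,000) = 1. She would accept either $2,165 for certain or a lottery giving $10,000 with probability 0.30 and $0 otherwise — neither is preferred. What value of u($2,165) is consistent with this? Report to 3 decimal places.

u($2,165) equals the lottery's expected utility: 0.30·1 + 0.70·0 = 0.30.

0.300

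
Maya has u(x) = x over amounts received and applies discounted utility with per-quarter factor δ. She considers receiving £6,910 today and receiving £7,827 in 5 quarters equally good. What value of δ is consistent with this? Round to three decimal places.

δ ≈ 0.975

The payoff in 5 quarters is discounted by δ^5, so u(6910) = δ^5·u(7827) and δ^5 = u(6910)/u(7827).
With u(x) = x: δ^5 = 6910/7827 = 0.88284.
Taking the 5th root: δ = 0.88284^(1/5) ≈ 0.975.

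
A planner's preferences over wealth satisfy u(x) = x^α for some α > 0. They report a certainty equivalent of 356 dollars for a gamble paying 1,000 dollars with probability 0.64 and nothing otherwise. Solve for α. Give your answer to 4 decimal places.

The lottery's expected utility is 0.64·u(1000) + 0.36·u(0) = 0.64·1000^α (since u(0) = 0 for α > 0).
Equating: 356^α = 0.64·1000^α, i.e. 0.3560^α = 0.64.
Taking logs: α·ln(356/1000) = ln(0.64), so α = -0.4462871 / -1.0328245 ≈ 0.4321.

α ≈ 0.4321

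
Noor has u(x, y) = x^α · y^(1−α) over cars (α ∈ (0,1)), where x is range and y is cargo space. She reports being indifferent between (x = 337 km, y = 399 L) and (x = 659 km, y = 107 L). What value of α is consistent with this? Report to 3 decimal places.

α ≈ 0.662

The Cobb–Douglas utilities coincide, so 337^α·399^(1−α) = 659^α·107^(1−α).
Taking logs: α·ln 337 + (1−α)·ln 399 = α·ln 659 + (1−α)·ln 107, i.e. α·-0.670641 = (1−α)·-1.316133.
Thus α·(-1.986774) = -1.316133, so α = -1.316133/-1.986774 ≈ 0.662.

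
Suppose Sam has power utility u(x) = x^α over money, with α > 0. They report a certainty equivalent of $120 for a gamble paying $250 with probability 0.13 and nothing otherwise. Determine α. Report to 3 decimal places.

α ≈ 2.780

Since u(0) = 0, the lottery's EU is 0.13·250^α.
Equating: 120^α = 0.13·250^α, i.e. 0.4800^α = 0.13.
α = ln(0.13) / ln(120/250) = -2.040221/-0.733969 ≈ 2.780.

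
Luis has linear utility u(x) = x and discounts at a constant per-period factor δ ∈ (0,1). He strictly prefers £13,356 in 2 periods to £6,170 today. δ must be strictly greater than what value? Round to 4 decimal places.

Comparing present values: 6170 < δ^2·13356.
So δ^2 > 6170/13356 = 0.46196; taking the square root of both positive sides preserves the inequality.
δ > (6170/13356)^(1/2) ≈ 0.6797.

δ > 0.6797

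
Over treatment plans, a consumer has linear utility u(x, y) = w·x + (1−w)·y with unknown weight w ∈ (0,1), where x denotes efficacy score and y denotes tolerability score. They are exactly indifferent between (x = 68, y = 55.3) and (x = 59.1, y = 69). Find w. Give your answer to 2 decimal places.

u(68,55.3) = u(59.1,69) means w·68 + (1−w)·55.3 = w·59.1 + (1−w)·69.
Rearranging, 8.9·w − 13.7·(1−w) = 0.
Hence w = 13.7/(8.9+13.7) = 13.7/22.6 = 0.61.

w = 0.61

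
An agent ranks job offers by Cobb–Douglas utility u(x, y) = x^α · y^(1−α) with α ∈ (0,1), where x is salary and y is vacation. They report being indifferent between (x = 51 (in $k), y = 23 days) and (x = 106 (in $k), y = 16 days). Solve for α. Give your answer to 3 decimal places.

α ≈ 0.332

The Cobb–Douglas utilities coincide, so 51^α·23^(1−α) = 106^α·16^(1−α).
(51/106)^α = (16/23)^(1−α); take logs: α·ln(51/106) = (1−α)·ln(16/23), i.e. α·-0.731613 = (1−α)·-0.362905.
With A = -0.731613 and B = -0.362905: α·A = (1−α)·B, so α = B/(A+B) = -0.362905/-1.094518 ≈ 0.332.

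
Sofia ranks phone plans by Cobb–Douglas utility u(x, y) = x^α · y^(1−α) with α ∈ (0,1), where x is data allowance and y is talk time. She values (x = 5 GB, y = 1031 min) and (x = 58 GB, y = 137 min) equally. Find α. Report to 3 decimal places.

Set the two utilities equal: 5^α·1031^(1−α) = 58^α·137^(1−α).
(5/58)^α = (137/1031)^(1−α); take logs: α·ln(5/58) = (1−α)·ln(137/1031), i.e. α·-2.451005 = (1−α)·-2.018304.
Thus α·(-4.469309) = -2.018304, so α = -2.018304/-4.469309 ≈ 0.452.

α ≈ 0.452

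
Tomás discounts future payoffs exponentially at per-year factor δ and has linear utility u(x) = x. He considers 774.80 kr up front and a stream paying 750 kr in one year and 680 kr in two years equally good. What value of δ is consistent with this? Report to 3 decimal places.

Present value of the stream is 750·δ + 680·δ². Indifference gives 750δ + 680δ² = 774.80.
So 680δ² + 750δ − 774.80 = 0.
δ = (−750 + √(750² + 4·680·774.80)) / (2·680) = (−750 + √2669956.00) / 1360 ≈ 0.650.

δ ≈ 0.650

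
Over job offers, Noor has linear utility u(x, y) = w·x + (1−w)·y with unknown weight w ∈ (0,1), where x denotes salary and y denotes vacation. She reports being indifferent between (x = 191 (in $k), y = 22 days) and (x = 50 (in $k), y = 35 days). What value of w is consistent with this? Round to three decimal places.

w = 0.084

Equating utilities: w·191 + (1−w)·22 = w·50 + (1−w)·35.
w·(191−50) = (1−w)·(35−22), i.e. w·141 = (1−w)·13.
The marginal rate of substitution is 13/141, so w = 13/(141+13) = 0.084.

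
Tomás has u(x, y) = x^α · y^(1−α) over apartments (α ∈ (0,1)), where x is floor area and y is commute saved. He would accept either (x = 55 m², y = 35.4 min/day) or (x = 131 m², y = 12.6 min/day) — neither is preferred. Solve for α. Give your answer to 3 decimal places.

Set the two utilities equal: 55^α·35.4^(1−α) = 131^α·12.6^(1−α).
Taking logs: α·ln 55 + (1−α)·ln 35.4 = α·ln 131 + (1−α)·ln 12.6, i.e. α·-0.867864 = (1−α)·-1.033015.
With A = -0.867864 and B = -1.033015: α·A = (1−α)·B, so α = B/(A+B) = -1.033015/-1.900879 ≈ 0.543.

α ≈ 0.543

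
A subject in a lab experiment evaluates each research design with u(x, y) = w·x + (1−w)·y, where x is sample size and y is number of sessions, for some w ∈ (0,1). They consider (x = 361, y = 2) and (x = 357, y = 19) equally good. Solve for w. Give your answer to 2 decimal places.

u(361,2) = u(357,19) means w·361 + (1−w)·2 = w·357 + (1−w)·19.
w·(361−357) = (1−w)·(19−2), i.e. w·4 = (1−w)·17.
Hence w = 17/(4+17) = 17/21 = 0.81.

w = 0.81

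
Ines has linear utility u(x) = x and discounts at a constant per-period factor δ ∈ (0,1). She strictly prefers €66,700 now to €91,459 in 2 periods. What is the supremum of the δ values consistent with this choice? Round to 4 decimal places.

δ < 0.8540

Comparing present values: 66700 > δ^2·91459.
So δ^2 < 66700/91459 = 0.72929; taking the square root of both positive sides preserves the inequality.
δ < (66700/91459)^(1/2) ≈ 0.8540.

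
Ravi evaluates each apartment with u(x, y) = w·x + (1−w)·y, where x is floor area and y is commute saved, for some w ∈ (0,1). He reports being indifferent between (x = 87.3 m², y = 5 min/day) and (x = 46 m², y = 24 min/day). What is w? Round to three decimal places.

w = 0.315

u(87.3,5) = u(46,24) means w·87.3 + (1−w)·5 = w·46 + (1−w)·24.
w·(87.3−46) = (1−w)·(24−5), i.e. w·41.3 = (1−w)·19.
Hence w = 19/(41.3+19) = 19/60.3 = 0.315.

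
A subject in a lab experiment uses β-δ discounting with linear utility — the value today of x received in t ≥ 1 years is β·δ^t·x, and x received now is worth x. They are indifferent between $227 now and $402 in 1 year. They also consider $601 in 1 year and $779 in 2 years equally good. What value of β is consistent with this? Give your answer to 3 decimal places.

Both payoffs in the second observation are in the future, so β drops out: δ^1·601 = δ^2·779 ⇒ δ = 601/779 = 0.77150.
The first indifference: 227 = β·δ·402, so β = 227/(δ·402) = 227/(0.77150·402) ≈ 0.732.

β ≈ 0.732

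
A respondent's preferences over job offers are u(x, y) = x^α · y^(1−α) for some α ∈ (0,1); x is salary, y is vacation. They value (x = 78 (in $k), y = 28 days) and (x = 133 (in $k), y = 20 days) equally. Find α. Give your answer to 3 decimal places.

Set the two utilities equal: 78^α·28^(1−α) = 133^α·20^(1−α).
Rearrange to (78/133)^α = (20/28)^(1−α) and take logs: α·-0.533640 = (1−α)·-0.336472.
Thus α·(-0.870112) = -0.336472, so α = -0.336472/-0.870112 ≈ 0.387.

α ≈ 0.387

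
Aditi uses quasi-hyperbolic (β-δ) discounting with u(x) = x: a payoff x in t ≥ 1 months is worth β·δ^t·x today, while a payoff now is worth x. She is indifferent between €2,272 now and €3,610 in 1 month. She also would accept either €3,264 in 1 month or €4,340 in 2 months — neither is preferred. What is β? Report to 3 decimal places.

The second indifference involves only future payoffs, so β cancels: β·δ^1·3264 = β·δ^2·4340, giving δ = 3264/4340 = 0.75207.
Now use the now-vs-future pair: 2272 = β·δ·3610 gives β = 2272/(0.75207·3610) ≈ 0.837.

β ≈ 0.837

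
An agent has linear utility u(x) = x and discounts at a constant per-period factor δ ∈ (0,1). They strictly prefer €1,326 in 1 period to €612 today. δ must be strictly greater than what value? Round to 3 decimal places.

Comparing present values: 612 < δ·1326.
So δ > 612/1326 = 0.46154.

δ > 0.462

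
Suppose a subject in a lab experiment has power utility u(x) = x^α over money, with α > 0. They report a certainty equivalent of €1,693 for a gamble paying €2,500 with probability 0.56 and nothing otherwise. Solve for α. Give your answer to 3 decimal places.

Since u(0) = 0, the lottery's EU is 0.56·2500^α.
Setting u(1693) equal to that: 1693^α = 0.56·2500^α ⇒ (1693/2500)^α = 0.56.
α = ln(0.56) / ln(1693/2500) = -0.579818/-0.389789 ≈ 1.488.

α ≈ 1.488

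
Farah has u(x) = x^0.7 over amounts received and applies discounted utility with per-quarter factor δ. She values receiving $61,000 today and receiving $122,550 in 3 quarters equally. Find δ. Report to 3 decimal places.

Equating discounted utilities: u(61000) = δ^3·u(122550) ⇒ δ^3 = u(61000)/u(122550).
Since u(x) = x^0.7, δ^3 = (61000/122550)^0.7 = 0.49776^0.7 = 0.61364.
So δ = 0.61364^(1/3) ≈ 0.850.

δ ≈ 0.850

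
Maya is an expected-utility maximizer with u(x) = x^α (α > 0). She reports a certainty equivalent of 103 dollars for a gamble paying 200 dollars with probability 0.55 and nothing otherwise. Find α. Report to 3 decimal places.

α ≈ 0.901

The lottery's expected utility is 0.55·u(200) + 0.45·u(0) = 0.55·200^α (since u(0) = 0 for α > 0).
Indifference: 103^α = 0.55·200^α, so (103/200)^α = 0.55.
Take logs: α = ln 0.55 / ln(103/200) ≈ 0.90092.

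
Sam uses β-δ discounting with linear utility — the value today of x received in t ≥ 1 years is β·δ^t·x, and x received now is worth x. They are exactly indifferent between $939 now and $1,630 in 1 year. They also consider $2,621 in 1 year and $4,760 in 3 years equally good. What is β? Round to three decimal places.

From the later pair, β·δ^1·2621 = β·δ^3·4760; dividing through, δ^2 = 2621/4760 = 0.55063, so δ = 0.74204.
The first indifference: 939 = β·δ·1630, so β = 939/(δ·1630) = 939/(0.74204·1630) ≈ 0.776.

β ≈ 0.776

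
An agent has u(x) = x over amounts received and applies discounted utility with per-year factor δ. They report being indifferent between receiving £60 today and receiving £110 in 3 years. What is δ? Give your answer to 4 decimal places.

Equating discounted utilities: u(60) = δ^3·u(110) ⇒ δ^3 = u(60)/u(110).
With u(x) = x: δ^3 = 60/110 = 0.54545.
Taking the cube root: δ = 0.54545^(1/3) ≈ 0.8171.

δ ≈ 0.8171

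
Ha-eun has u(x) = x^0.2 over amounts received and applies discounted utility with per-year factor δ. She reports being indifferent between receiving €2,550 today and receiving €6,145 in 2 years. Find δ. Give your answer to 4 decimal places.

Indifference means u(2550) = δ^2 · u(6145), so δ^2 = u(2550)/u(6145).
With u(x) = x^0.2: δ^2 = 2550^0.2/6145^0.2 = (2550/6145)^0.2 = 0.83869.
Taking the square root: δ = 0.83869^(1/2) ≈ 0.9158.

δ ≈ 0.9158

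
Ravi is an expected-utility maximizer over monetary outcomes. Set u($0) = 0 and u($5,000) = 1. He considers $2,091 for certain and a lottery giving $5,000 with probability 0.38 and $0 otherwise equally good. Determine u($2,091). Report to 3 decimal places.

0.380

The indifference gives u($2,091) = 0.38·u($5,000) + 0.62·u($0) = 0.38·1 + 0.62·0 = 0.38.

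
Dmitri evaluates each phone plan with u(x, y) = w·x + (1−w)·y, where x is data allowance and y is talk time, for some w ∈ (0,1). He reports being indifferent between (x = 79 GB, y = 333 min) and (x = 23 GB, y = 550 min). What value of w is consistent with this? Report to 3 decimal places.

w = 0.795

Indifference: w·79 + (1−w)·333 = w·23 + (1−w)·550.
Rearranging, 56·w − 217·(1−w) = 0.
Hence w = 217/(56+217) = 217/273 = 0.795.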